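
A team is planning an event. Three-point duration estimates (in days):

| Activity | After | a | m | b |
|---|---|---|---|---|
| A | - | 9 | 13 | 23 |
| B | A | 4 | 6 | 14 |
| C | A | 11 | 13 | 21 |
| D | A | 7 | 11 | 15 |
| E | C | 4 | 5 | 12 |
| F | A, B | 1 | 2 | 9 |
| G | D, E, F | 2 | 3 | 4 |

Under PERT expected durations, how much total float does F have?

te_A = (9 + 4·13 + 23)/6 = 84/6 = 14
te_B = (4 + 4·6 + 14)/6 = 42/6 = 7
te_C = (11 + 4·13 + 21)/6 = 84/6 = 14
te_D = (7 + 4·11 + 15)/6 = 66/6 = 11
te_E = (4 + 4·5 + 12)/6 = 36/6 = 6
te_F = (1 + 4·2 + 9)/6 = 18/6 = 3
te_G = (2 + 4·3 + 4)/6 = 18/6 = 3

Forward pass:
ES_A = 0; EF_A = 14
ES_B = 14; EF_B = 14+7 = 21
ES_C = 14; EF_C = 14+14 = 28
ES_D = 14; EF_D = 14+11 = 25
ES_E = 28; EF_E = 28+6 = 34
ES_F = max(EF_A=14, EF_B=21) = 21; EF_F = 21+3 = 24
ES_G = max(EF_D=25, EF_E=34, EF_F=24) = 34; EF_G = 34+3 = 37
Expected project duration μ = 37 days. Critical path: A → C → E → G.

Backward pass:
LF_G = 37; LS_G = 37−3 = 34
LF_F = LS_G = 34; LS_F = 34−3 = 31
LF_E = LS_G = 34; LS_E = 34−6 = 28
LF_D = LS_G = 34; LS_D = 34−11 = 23
LF_C = LS_E = 28; LS_C = 28−14 = 14
LF_B = LS_F = 31; LS_B = 31−7 = 24
LF_A = min(LS_B=24, LS_C=14, LS_D=23, LS_F=31) = 14; LS_A = 14−14 = 0
Slack_F = LS_F − ES_F = 31 − 21 = 10

10 days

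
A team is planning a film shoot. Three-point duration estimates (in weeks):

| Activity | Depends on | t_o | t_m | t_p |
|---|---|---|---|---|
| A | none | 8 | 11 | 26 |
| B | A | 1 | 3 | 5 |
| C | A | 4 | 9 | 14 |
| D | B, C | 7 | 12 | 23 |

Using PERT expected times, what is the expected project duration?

35 weeks

te_A = (8 + 4·11 + 26)/6 = 78/6 = 13
te_B = (1 + 4·3 + 5)/6 = 18/6 = 3
te_C = (4 + 4·9 + 14)/6 = 54/6 = 9
te_D = (7 + 4·12 + 23)/6 = 78/6 = 13

Forward pass:
ES_A = 0; EF_A = 13
ES_B = 13; EF_B = 13+3 = 16
ES_C = 13; EF_C = 13+9 = 22
ES_D = max(EF_B=16, EF_C=22) = 22; EF_D = 22+13 = 35
Expected project duration μ = 35 weeks. Critical path: A → C → D.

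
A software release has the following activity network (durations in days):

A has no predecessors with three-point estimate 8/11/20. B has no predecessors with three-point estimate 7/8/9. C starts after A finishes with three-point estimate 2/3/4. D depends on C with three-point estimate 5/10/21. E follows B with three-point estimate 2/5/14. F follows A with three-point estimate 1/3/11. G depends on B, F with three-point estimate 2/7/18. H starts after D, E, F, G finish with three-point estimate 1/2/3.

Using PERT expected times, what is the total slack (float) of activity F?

2 days

te_A = (8 + 4·11 + 20)/6 = 72/6 = 12
te_B = (7 + 4·8 + 9)/6 = 48/6 = 8
te_C = (2 + 4·3 + 4)/6 = 18/6 = 3
te_D = (5 + 4·10 + 21)/6 = 66/6 = 11
te_E = (2 + 4·5 + 14)/6 = 36/6 = 6
te_F = (1 + 4·3 + 11)/6 = 24/6 = 4
te_G = (2 + 4·7 + 18)/6 = 48/6 = 8
te_H = (1 + 4·2 + 3)/6 = 12/6 = 2

Forward pass:
ES_A = 0; EF_A = 12
ES_B = 0; EF_B = 8
ES_C = 12; EF_C = 12+3 = 15
ES_D = 15; EF_D = 15+11 = 26
ES_E = 8; EF_E = 8+6 = 14
ES_F = 12; EF_F = 12+4 = 16
ES_G = max(EF_B=8, EF_F=16) = 16; EF_G = 16+8 = 24
ES_H = max(EF_D=26, EF_E=14, EF_F=16, EF_G=24) = 26; EF_H = 26+2 = 28
Expected project duration μ = 28 days. Critical path: A → C → D → H.

Backward pass:
LF_H = 28; LS_H = 28−2 = 26
LF_G = LS_H = 26; LS_G = 26−8 = 18
LF_F = min(LS_G=18, LS_H=26) = 18; LS_F = 18−4 = 14
LF_E = LS_H = 26; LS_E = 26−6 = 20
LF_D = LS_H = 26; LS_D = 26−11 = 15
LF_C = LS_D = 15; LS_C = 15−3 = 12
LF_B = min(LS_E=20, LS_G=18) = 18; LS_B = 18−8 = 10
LF_A = min(LS_C=12, LS_F=14) = 12; LS_A = 12−12 = 0
Slack_F = LS_F − ES_F = 14 − 12 = 2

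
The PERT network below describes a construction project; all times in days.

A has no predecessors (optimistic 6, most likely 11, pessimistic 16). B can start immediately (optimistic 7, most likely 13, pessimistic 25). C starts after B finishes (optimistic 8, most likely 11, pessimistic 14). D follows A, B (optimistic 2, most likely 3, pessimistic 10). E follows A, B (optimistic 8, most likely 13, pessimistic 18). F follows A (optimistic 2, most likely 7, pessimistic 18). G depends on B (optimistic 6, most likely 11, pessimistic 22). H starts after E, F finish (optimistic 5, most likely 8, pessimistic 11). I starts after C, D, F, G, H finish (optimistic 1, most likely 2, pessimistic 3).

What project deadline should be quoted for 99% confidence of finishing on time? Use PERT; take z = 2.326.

45.4 days

te_A = (6 + 4·11 + 16)/6 = 66/6 = 11; σ²_A = ((16−6)/6)² = 2.778
te_B = (7 + 4·13 + 25)/6 = 84/6 = 14; σ²_B = ((25−7)/6)² = 9.000
te_C = (8 + 4·11 + 14)/6 = 66/6 = 11; σ²_C = ((14−8)/6)² = 1.000
te_D = (2 + 4·3 + 10)/6 = 24/6 = 4; σ²_D = ((10−2)/6)² = 1.778
te_E = (8 + 4·13 + 18)/6 = 78/6 = 13; σ²_E = ((18−8)/6)² = 2.778
te_F = (2 + 4·7 + 18)/6 = 48/6 = 8; σ²_F = ((18−2)/6)² = 7.111
te_G = (6 + 4·11 + 22)/6 = 72/6 = 12; σ²_G = ((22−6)/6)² = 7.111
te_H = (5 + 4·8 + 11)/6 = 48/6 = 8; σ²_H = ((11−5)/6)² = 1.000
te_I = (1 + 4·2 + 3)/6 = 12/6 = 2; σ²_I = ((3−1)/6)² = 0.111

Forward pass:
ES_A = 0; EF_A = 11
ES_B = 0; EF_B = 14
ES_C = 14; EF_C = 14+11 = 25
ES_D = max(EF_A=11, EF_B=14) = 14; EF_D = 14+4 = 18
ES_E = max(EF_A=11, EF_B=14) = 14; EF_E = 14+13 = 27
ES_F = 11; EF_F = 11+8 = 19
ES_G = 14; EF_G = 14+12 = 26
ES_H = max(EF_E=27, EF_F=19) = 27; EF_H = 27+8 = 35
ES_I = max(EF_C=25, EF_D=18, EF_F=19, EF_G=26, EF_H=35) = 35; EF_I = 35+2 = 37
Expected project duration μ = 37 days. Critical path: B → E → H → I.

Variance along critical path = 9.000 + 2.778 + 1.000 + 0.111 = 12.889; σ = 3.590 days.
D = μ + z·σ = 37 + 2.326·3.590 = 45.4 days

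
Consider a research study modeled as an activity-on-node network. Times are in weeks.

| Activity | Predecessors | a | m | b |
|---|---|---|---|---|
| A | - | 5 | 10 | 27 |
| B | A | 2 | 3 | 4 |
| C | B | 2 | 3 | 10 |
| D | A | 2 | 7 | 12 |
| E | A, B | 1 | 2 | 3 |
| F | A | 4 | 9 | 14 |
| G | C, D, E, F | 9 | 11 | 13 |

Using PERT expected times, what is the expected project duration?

te_A = (5 + 4·10 + 27)/6 = 72/6 = 12
te_B = (2 + 4·3 + 4)/6 = 18/6 = 3
te_C = (2 + 4·3 + 10)/6 = 24/6 = 4
te_D = (2 + 4·7 + 12)/6 = 42/6 = 7
te_E = (1 + 4·2 + 3)/6 = 12/6 = 2
te_F = (4 + 4·9 + 14)/6 = 54/6 = 9
te_G = (9 + 4·11 + 13)/6 = 66/6 = 11

Forward pass:
ES_A = 0; EF_A = 12
ES_B = 12; EF_B = 12+3 = 15
ES_C = 15; EF_C = 15+4 = 19
ES_D = 12; EF_D = 12+7 = 19
ES_E = max(EF_A=12, EF_B=15) = 15; EF_E = 15+2 = 17
ES_F = 12; EF_F = 12+9 = 21
ES_G = max(EF_C=19, EF_D=19, EF_E=17, EF_F=21) = 21; EF_G = 21+11 = 32
Expected project duration μ = 32 weeks. Critical path: A → F → G.

32 weeks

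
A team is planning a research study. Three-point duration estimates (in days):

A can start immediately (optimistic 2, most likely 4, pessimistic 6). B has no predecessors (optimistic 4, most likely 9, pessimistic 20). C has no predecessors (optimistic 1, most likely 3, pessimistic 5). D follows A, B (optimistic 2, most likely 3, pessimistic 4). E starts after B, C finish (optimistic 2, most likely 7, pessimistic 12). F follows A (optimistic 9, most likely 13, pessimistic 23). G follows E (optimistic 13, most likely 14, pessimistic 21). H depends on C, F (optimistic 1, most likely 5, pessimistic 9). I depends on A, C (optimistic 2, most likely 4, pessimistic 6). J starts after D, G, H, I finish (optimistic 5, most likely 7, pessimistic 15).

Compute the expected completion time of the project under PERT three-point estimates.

40 days

te_A = (2 + 4·4 + 6)/6 = 24/6 = 4
te_B = (4 + 4·9 + 20)/6 = 60/6 = 10
te_C = (1 + 4·3 + 5)/6 = 18/6 = 3
te_D = (2 + 4·3 + 4)/6 = 18/6 = 3
te_E = (2 + 4·7 + 12)/6 = 42/6 = 7
te_F = (9 + 4·13 + 23)/6 = 84/6 = 14
te_G = (13 + 4·14 + 21)/6 = 90/6 = 15
te_H = (1 + 4·5 + 9)/6 = 30/6 = 5
te_I = (2 + 4·4 + 6)/6 = 24/6 = 4
te_J = (5 + 4·7 + 15)/6 = 48/6 = 8

Forward pass:
ES_A = 0; EF_A = 4
ES_B = 0; EF_B = 10
ES_C = 0; EF_C = 3
ES_D = max(EF_A=4, EF_B=10) = 10; EF_D = 10+3 = 13
ES_E = max(EF_B=10, EF_C=3) = 10; EF_E = 10+7 = 17
ES_F = 4; EF_F = 4+14 = 18
ES_G = 17; EF_G = 17+15 = 32
ES_H = max(EF_C=3, EF_F=18) = 18; EF_H = 18+5 = 23
ES_I = max(EF_A=4, EF_C=3) = 4; EF_I = 4+4 = 8
ES_J = max(EF_D=13, EF_G=32, EF_H=23, EF_I=8) = 32; EF_J = 32+8 = 40
Expected project duration μ = 40 days. Critical path: B → E → G → J.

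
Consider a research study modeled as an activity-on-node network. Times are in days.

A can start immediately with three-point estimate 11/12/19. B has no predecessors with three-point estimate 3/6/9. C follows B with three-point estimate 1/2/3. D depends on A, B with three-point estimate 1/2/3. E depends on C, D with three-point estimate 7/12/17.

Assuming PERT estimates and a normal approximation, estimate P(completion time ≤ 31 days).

te_A = (11 + 4·12 + 19)/6 = 78/6 = 13; σ²_A = ((19−11)/6)² = 1.778
te_B = (3 + 4·6 + 9)/6 = 36/6 = 6; σ²_B = ((9−3)/6)² = 1.000
te_C = (1 + 4·2 + 3)/6 = 12/6 = 2; σ²_C = ((3−1)/6)² = 0.111
te_D = (1 + 4·2 + 3)/6 = 12/6 = 2; σ²_D = ((3−1)/6)² = 0.111
te_E = (7 + 4·12 + 17)/6 = 72/6 = 12; σ²_E = ((17−7)/6)² = 2.778

Forward pass:
ES_A = 0; EF_A = 13
ES_B = 0; EF_B = 6
ES_C = 6; EF_C = 6+2 = 8
ES_D = max(EF_A=13, EF_B=6) = 13; EF_D = 13+2 = 15
ES_E = max(EF_C=8, EF_D=15) = 15; EF_E = 15+12 = 27
Expected project duration μ = 27 days. Critical path: A → D → E.

Variance along critical path = 1.778 + 0.111 + 2.778 = 4.667; σ = √4.667 = 2.160 days.
Z = (31 − 27) / 2.160 = 1.852
P(T ≤ 31) = Φ(1.852) ≈ 0.968

0.968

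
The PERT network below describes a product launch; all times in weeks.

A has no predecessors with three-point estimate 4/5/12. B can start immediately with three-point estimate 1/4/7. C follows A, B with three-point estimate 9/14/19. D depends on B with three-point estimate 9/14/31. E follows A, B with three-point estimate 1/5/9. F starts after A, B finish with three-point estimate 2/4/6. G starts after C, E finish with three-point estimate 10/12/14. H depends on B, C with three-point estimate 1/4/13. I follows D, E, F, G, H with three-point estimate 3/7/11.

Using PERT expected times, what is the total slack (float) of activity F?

te_A = (4 + 4·5 + 12)/6 = 36/6 = 6
te_B = (1 + 4·4 + 7)/6 = 24/6 = 4
te_C = (9 + 4·14 + 19)/6 = 84/6 = 14
te_D = (9 + 4·14 + 31)/6 = 96/6 = 16
te_E = (1 + 4·5 + 9)/6 = 30/6 = 5
te_F = (2 + 4·4 + 6)/6 = 24/6 = 4
te_G = (10 + 4·12 + 14)/6 = 72/6 = 12
te_H = (1 + 4·4 + 13)/6 = 30/6 = 5
te_I = (3 + 4·7 + 11)/6 = 42/6 = 7

Forward pass:
ES_A = 0; EF_A = 6
ES_B = 0; EF_B = 4
ES_C = max(EF_A=6, EF_B=4) = 6; EF_C = 6+14 = 20
ES_D = 4; EF_D = 4+16 = 20
ES_E = max(EF_A=6, EF_B=4) = 6; EF_E = 6+5 = 11
ES_F = max(EF_A=6, EF_B=4) = 6; EF_F = 6+4 = 10
ES_G = max(EF_C=20, EF_E=11) = 20; EF_G = 20+12 = 32
ES_H = max(EF_B=4, EF_C=20) = 20; EF_H = 20+5 = 25
ES_I = max(EF_D=20, EF_E=11, EF_F=10, EF_G=32, EF_H=25) = 32; EF_I = 32+7 = 39
Expected project duration μ = 39 weeks. Critical path: A → C → G → I.

Backward pass:
LF_I = 39; LS_I = 39−7 = 32
LF_H = LS_I = 32; LS_H = 32−5 = 27
LF_G = LS_I = 32; LS_G = 32−12 = 20
LF_F = LS_I = 32; LS_F = 32−4 = 28
LF_E = min(LS_G=20, LS_I=32) = 20; LS_E = 20−5 = 15
LF_D = LS_I = 32; LS_D = 32−16 = 16
LF_C = min(LS_G=20, LS_H=27) = 20; LS_C = 20−14 = 6
LF_B = min(LS_C=6, LS_D=16, LS_E=15, LS_F=28, LS_H=27) = 6; LS_B = 6−4 = 2
LF_A = min(LS_C=6, LS_E=15, LS_F=28) = 6; LS_A = 6−6 = 0
Slack_F = LS_F − ES_F = 28 − 6 = 22

22 weeks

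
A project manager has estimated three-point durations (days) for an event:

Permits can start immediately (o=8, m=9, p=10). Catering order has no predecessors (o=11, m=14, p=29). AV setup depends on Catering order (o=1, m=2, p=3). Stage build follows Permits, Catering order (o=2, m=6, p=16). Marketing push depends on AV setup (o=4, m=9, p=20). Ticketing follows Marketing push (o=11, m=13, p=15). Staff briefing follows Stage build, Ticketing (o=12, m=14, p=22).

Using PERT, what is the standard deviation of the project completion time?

4.41 days

te_Permits = (8 + 4·9 + 10)/6 = 54/6 = 9; σ²_Permits = ((10−8)/6)² = 0.111
te_Catering order = (11 + 4·14 + 29)/6 = 96/6 = 16; σ²_Catering order = ((29−11)/6)² = 9.000
te_AV setup = (1 + 4·2 + 3)/6 = 12/6 = 2; σ²_AV setup = ((3−1)/6)² = 0.111
te_Stage build = (2 + 4·6 + 16)/6 = 42/6 = 7; σ²_Stage build = ((16−2)/6)² = 5.444
te_Marketing push = (4 + 4·9 + 20)/6 = 60/6 = 10; σ²_Marketing push = ((20−4)/6)² = 7.111
te_Ticketing = (11 + 4·13 + 15)/6 = 78/6 = 13; σ²_Ticketing = ((15−11)/6)² = 0.444
te_Staff briefing = (12 + 4·14 + 22)/6 = 90/6 = 15; σ²_Staff briefing = ((22−12)/6)² = 2.778

Forward pass:
ES_Permits = 0; EF_Permits = 9
ES_Catering order = 0; EF_Catering order = 16
ES_AV setup = 16; EF_AV setup = 16+2 = 18
ES_Stage build = max(EF_Permits=9, EF_Catering order=16) = 16; EF_Stage build = 16+7 = 23
ES_Marketing push = 18; EF_Marketing push = 18+10 = 28
ES_Ticketing = 28; EF_Ticketing = 28+13 = 41
ES_Staff briefing = max(EF_Stage build=23, EF_Ticketing=41) = 41; EF_Staff briefing = 41+15 = 56
Expected project duration μ = 56 days. Critical path: Catering order → AV setup → Marketing push → Ticketing → Staff briefing.

Variance along critical path = 9.000 + 0.111 + 7.111 + 0.444 + 2.778 = 19.444
σ = √19.444 = 4.410 days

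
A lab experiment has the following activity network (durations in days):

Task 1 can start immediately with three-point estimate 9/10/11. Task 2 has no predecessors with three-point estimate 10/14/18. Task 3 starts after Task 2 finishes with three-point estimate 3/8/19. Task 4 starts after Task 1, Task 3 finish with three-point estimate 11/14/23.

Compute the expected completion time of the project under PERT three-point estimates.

38 days

te_Task 1 = (9 + 4·10 + 11)/6 = 60/6 = 10
te_Task 2 = (10 + 4·14 + 18)/6 = 84/6 = 14
te_Task 3 = (3 + 4·8 + 19)/6 = 54/6 = 9
te_Task 4 = (11 + 4·14 + 23)/6 = 90/6 = 15

Forward pass:
ES_Task 1 = 0; EF_Task 1 = 10
ES_Task 2 = 0; EF_Task 2 = 14
ES_Task 3 = 14; EF_Task 3 = 14+9 = 23
ES_Task 4 = max(EF_Task 1=10, EF_Task 3=23) = 23; EF_Task 4 = 23+15 = 38
Expected project duration μ = 38 days. Critical path: Task 2 → Task 3 → Task 4.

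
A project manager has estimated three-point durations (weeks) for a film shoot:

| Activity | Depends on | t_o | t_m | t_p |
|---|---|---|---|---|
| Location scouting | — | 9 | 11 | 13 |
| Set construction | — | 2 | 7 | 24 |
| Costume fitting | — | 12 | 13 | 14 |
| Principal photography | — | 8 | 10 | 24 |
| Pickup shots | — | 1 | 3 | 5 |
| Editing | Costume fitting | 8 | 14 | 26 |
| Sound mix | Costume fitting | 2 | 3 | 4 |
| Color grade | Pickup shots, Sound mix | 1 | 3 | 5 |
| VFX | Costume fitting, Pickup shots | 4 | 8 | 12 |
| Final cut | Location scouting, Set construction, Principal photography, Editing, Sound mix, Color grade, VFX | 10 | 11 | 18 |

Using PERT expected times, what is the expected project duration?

40 weeks

te_Location scouting = (9 + 4·11 + 13)/6 = 66/6 = 11
te_Set construction = (2 + 4·7 + 24)/6 = 54/6 = 9
te_Costume fitting = (12 + 4·13 + 14)/6 = 78/6 = 13
te_Principal photography = (8 + 4·10 + 24)/6 = 72/6 = 12
te_Pickup shots = (1 + 4·3 + 5)/6 = 18/6 = 3
te_Editing = (8 + 4·14 + 26)/6 = 90/6 = 15
te_Sound mix = (2 + 4·3 + 4)/6 = 18/6 = 3
te_Color grade = (1 + 4·3 + 5)/6 = 18/6 = 3
te_VFX = (4 + 4·8 + 12)/6 = 48/6 = 8
te_Final cut = (10 + 4·11 + 18)/6 = 72/6 = 12

Forward pass:
ES_Location scouting = 0; EF_Location scouting = 11
ES_Set construction = 0; EF_Set construction = 9
ES_Costume fitting = 0; EF_Costume fitting = 13
ES_Principal photography = 0; EF_Principal photography = 12
ES_Pickup shots = 0; EF_Pickup shots = 3
ES_Editing = 13; EF_Editing = 13+15 = 28
ES_Sound mix = 13; EF_Sound mix = 13+3 = 16
ES_Color grade = max(EF_Pickup shots=3, EF_Sound mix=16) = 16; EF_Color grade = 16+3 = 19
ES_VFX = max(EF_Costume fitting=13, EF_Pickup shots=3) = 13; EF_VFX = 13+8 = 21
ES_Final cut = max(EF_Location scouting=11, EF_Set construction=9, EF_Principal photography=12, EF_Editing=28, EF_Sound mix=16, EF_Color grade=19, EF_VFX=21) = 28; EF_Final cut = 28+12 = 40
Expected project duration μ = 40 weeks. Critical path: Costume fitting → Editing → Final cut.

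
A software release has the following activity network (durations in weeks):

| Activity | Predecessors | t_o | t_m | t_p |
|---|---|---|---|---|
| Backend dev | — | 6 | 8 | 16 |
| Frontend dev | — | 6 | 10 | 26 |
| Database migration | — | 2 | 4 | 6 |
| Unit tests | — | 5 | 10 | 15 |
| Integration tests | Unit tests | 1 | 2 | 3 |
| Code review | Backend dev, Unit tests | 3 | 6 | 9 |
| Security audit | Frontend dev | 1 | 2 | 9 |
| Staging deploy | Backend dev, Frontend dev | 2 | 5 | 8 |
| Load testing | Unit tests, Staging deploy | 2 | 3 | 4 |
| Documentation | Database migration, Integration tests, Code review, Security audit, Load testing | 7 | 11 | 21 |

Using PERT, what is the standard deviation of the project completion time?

4.20 weeks

te_Backend dev = (6 + 4·8 + 16)/6 = 54/6 = 9; σ²_Backend dev = ((16−6)/6)² = 2.778
te_Frontend dev = (6 + 4·10 + 26)/6 = 72/6 = 12; σ²_Frontend dev = ((26−6)/6)² = 11.111
te_Database migration = (2 + 4·4 + 6)/6 = 24/6 = 4; σ²_Database migration = ((6−2)/6)² = 0.444
te_Unit tests = (5 + 4·10 + 15)/6 = 60/6 = 10; σ²_Unit tests = ((15−5)/6)² = 2.778
te_Integration tests = (1 + 4·2 + 3)/6 = 12/6 = 2; σ²_Integration tests = ((3−1)/6)² = 0.111
te_Code review = (3 + 4·6 + 9)/6 = 36/6 = 6; σ²_Code review = ((9−3)/6)² = 1.000
te_Security audit = (1 + 4·2 + 9)/6 = 18/6 = 3; σ²_Security audit = ((9−1)/6)² = 1.778
te_Staging deploy = (2 + 4·5 + 8)/6 = 30/6 = 5; σ²_Staging deploy = ((8−2)/6)² = 1.000
te_Load testing = (2 + 4·3 + 4)/6 = 18/6 = 3; σ²_Load testing = ((4−2)/6)² = 0.111
te_Documentation = (7 + 4·11 + 21)/6 = 72/6 = 12; σ²_Documentation = ((21−7)/6)² = 5.444

Forward pass:
ES_Backend dev = 0; EF_Backend dev = 9
ES_Frontend dev = 0; EF_Frontend dev = 12
ES_Database migration = 0; EF_Database migration = 4
ES_Unit tests = 0; EF_Unit tests = 10
ES_Integration tests = 10; EF_Integration tests = 10+2 = 12
ES_Code review = max(EF_Backend dev=9, EF_Unit tests=10) = 10; EF_Code review = 10+6 = 16
ES_Security audit = 12; EF_Security audit = 12+3 = 15
ES_Staging deploy = max(EF_Backend dev=9, EF_Frontend dev=12) = 12; EF_Staging deploy = 12+5 = 17
ES_Load testing = max(EF_Unit tests=10, EF_Staging deploy=17) = 17; EF_Load testing = 17+3 = 20
ES_Documentation = max(EF_Database migration=4, EF_Integration tests=12, EF_Code review=16, EF_Security audit=15, EF_Load testing=20) = 20; EF_Documentation = 20+12 = 32
Expected project duration μ = 32 weeks. Critical path: Frontend dev → Staging deploy → Load testing → Documentation.

Variance along critical path = 11.111 + 1.000 + 0.111 + 5.444 = 17.667
σ = √17.667 = 4.203 weeks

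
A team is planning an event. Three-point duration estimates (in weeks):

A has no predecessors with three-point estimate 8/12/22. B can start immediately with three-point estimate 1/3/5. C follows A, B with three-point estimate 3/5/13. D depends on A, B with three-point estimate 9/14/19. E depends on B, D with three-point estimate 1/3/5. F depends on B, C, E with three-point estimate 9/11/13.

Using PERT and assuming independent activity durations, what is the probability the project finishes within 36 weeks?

te_A = (8 + 4·12 + 22)/6 = 78/6 = 13; σ²_A = ((22−8)/6)² = 5.444
te_B = (1 + 4·3 + 5)/6 = 18/6 = 3; σ²_B = ((5−1)/6)² = 0.444
te_C = (3 + 4·5 + 13)/6 = 36/6 = 6; σ²_C = ((13−3)/6)² = 2.778
te_D = (9 + 4·14 + 19)/6 = 84/6 = 14; σ²_D = ((19−9)/6)² = 2.778
te_E = (1 + 4·3 + 5)/6 = 18/6 = 3; σ²_E = ((5−1)/6)² = 0.444
te_F = (9 + 4·11 + 13)/6 = 66/6 = 11; σ²_F = ((13−9)/6)² = 0.444

Forward pass:
ES_A = 0; EF_A = 13
ES_B = 0; EF_B = 3
ES_C = max(EF_A=13, EF_B=3) = 13; EF_C = 13+6 = 19
ES_D = max(EF_A=13, EF_B=3) = 13; EF_D = 13+14 = 27
ES_E = max(EF_B=3, EF_D=27) = 27; EF_E = 27+3 = 30
ES_F = max(EF_B=3, EF_C=19, EF_E=30) = 30; EF_F = 30+11 = 41
Expected project duration μ = 41 weeks. Critical path: A → D → E → F.

Variance along critical path = 5.444 + 2.778 + 0.444 + 0.444 = 9.111; σ = √9.111 = 3.018 weeks.
Z = (36 − 41) / 3.018 = -1.656
P(T ≤ 36) = Φ(-1.656) ≈ 0.049

0.049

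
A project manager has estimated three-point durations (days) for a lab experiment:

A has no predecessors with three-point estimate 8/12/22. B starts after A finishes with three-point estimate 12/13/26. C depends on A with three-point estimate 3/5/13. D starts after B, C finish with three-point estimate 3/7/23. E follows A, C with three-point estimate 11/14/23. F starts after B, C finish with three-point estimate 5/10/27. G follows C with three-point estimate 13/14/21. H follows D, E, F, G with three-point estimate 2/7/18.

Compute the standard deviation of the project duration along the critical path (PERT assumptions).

5.61 days

te_A = (8 + 4·12 + 22)/6 = 78/6 = 13; σ²_A = ((22−8)/6)² = 5.444
te_B = (12 + 4·13 + 26)/6 = 90/6 = 15; σ²_B = ((26−12)/6)² = 5.444
te_C = (3 + 4·5 + 13)/6 = 36/6 = 6; σ²_C = ((13−3)/6)² = 2.778
te_D = (3 + 4·7 + 23)/6 = 54/6 = 9; σ²_D = ((23−3)/6)² = 11.111
te_E = (11 + 4·14 + 23)/6 = 90/6 = 15; σ²_E = ((23−11)/6)² = 4.000
te_F = (5 + 4·10 + 27)/6 = 72/6 = 12; σ²_F = ((27−5)/6)² = 13.444
te_G = (13 + 4·14 + 21)/6 = 90/6 = 15; σ²_G = ((21−13)/6)² = 1.778
te_H = (2 + 4·7 + 18)/6 = 48/6 = 8; σ²_H = ((18−2)/6)² = 7.111

Forward pass:
ES_A = 0; EF_A = 13
ES_B = 13; EF_B = 13+15 = 28
ES_C = 13; EF_C = 13+6 = 19
ES_D = max(EF_B=28, EF_C=19) = 28; EF_D = 28+9 = 37
ES_E = max(EF_A=13, EF_C=19) = 19; EF_E = 19+15 = 34
ES_F = max(EF_B=28, EF_C=19) = 28; EF_F = 28+12 = 40
ES_G = 19; EF_G = 19+15 = 34
ES_H = max(EF_D=37, EF_E=34, EF_F=40, EF_G=34) = 40; EF_H = 40+8 = 48
Expected project duration μ = 48 days. Critical path: A → B → F → H.

Variance along critical path = 5.444 + 5.444 + 13.444 + 7.111 = 31.444
σ = √31.444 = 5.608 days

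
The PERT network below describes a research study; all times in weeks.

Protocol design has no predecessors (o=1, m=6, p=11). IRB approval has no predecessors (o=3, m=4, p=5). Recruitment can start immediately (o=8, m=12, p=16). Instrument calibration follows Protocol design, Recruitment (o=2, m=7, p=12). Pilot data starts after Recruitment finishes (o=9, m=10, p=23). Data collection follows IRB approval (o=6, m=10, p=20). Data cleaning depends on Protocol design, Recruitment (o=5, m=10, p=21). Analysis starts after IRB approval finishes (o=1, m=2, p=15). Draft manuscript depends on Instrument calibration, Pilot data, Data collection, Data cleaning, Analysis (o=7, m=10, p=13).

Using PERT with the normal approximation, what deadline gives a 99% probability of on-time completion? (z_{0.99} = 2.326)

40.7 weeks

te_Protocol design = (1 + 4·6 + 11)/6 = 36/6 = 6; σ²_Protocol design = ((11−1)/6)² = 2.778
te_IRB approval = (3 + 4·4 + 5)/6 = 24/6 = 4; σ²_IRB approval = ((5−3)/6)² = 0.111
te_Recruitment = (8 + 4·12 + 16)/6 = 72/6 = 12; σ²_Recruitment = ((16−8)/6)² = 1.778
te_Instrument calibration = (2 + 4·7 + 12)/6 = 42/6 = 7; σ²_Instrument calibration = ((12−2)/6)² = 2.778
te_Pilot data = (9 + 4·10 + 23)/6 = 72/6 = 12; σ²_Pilot data = ((23−9)/6)² = 5.444
te_Data collection = (6 + 4·10 + 20)/6 = 66/6 = 11; σ²_Data collection = ((20−6)/6)² = 5.444
te_Data cleaning = (5 + 4·10 + 21)/6 = 66/6 = 11; σ²_Data cleaning = ((21−5)/6)² = 7.111
te_Analysis = (1 + 4·2 + 15)/6 = 24/6 = 4; σ²_Analysis = ((15−1)/6)² = 5.444
te_Draft manuscript = (7 + 4·10 + 13)/6 = 60/6 = 10; σ²_Draft manuscript = ((13−7)/6)² = 1.000

Forward pass:
ES_Protocol design = 0; EF_Protocol design = 6
ES_IRB approval = 0; EF_IRB approval = 4
ES_Recruitment = 0; EF_Recruitment = 12
ES_Instrument calibration = max(EF_Protocol design=6, EF_Recruitment=12) = 12; EF_Instrument calibration = 12+7 = 19
ES_Pilot data = 12; EF_Pilot data = 12+12 = 24
ES_Data collection = 4; EF_Data collection = 4+11 = 15
ES_Data cleaning = max(EF_Protocol design=6, EF_Recruitment=12) = 12; EF_Data cleaning = 12+11 = 23
ES_Analysis = 4; EF_Analysis = 4+4 = 8
ES_Draft manuscript = max(EF_Instrument calibration=19, EF_Pilot data=24, EF_Data collection=15, EF_Data cleaning=23, EF_Analysis=8) = 24; EF_Draft manuscript = 24+10 = 34
Expected project duration μ = 34 weeks. Critical path: Recruitment → Pilot data → Draft manuscript.

Variance along critical path = 1.778 + 5.444 + 1.000 = 8.222; σ = 2.867 weeks.
D = μ + z·σ = 34 + 2.326·2.867 = 40.7 weeks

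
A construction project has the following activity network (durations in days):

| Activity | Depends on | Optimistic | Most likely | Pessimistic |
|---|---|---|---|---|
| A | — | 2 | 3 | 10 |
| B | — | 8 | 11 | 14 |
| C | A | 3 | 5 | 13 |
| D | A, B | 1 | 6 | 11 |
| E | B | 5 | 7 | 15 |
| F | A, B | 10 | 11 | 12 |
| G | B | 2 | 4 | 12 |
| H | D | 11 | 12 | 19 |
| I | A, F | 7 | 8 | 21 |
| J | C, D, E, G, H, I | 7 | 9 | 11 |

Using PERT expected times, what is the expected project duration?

41 days

te_A = (2 + 4·3 + 10)/6 = 24/6 = 4
te_B = (8 + 4·11 + 14)/6 = 66/6 = 11
te_C = (3 + 4·5 + 13)/6 = 36/6 = 6
te_D = (1 + 4·6 + 11)/6 = 36/6 = 6
te_E = (5 + 4·7 + 15)/6 = 48/6 = 8
te_F = (10 + 4·11 + 12)/6 = 66/6 = 11
te_G = (2 + 4·4 + 12)/6 = 30/6 = 5
te_H = (11 + 4·12 + 19)/6 = 78/6 = 13
te_I = (7 + 4·8 + 21)/6 = 60/6 = 10
te_J = (7 + 4·9 + 11)/6 = 54/6 = 9

Forward pass:
ES_A = 0; EF_A = 4
ES_B = 0; EF_B = 11
ES_C = 4; EF_C = 4+6 = 10
ES_D = max(EF_A=4, EF_B=11) = 11; EF_D = 11+6 = 17
ES_E = 11; EF_E = 11+8 = 19
ES_F = max(EF_A=4, EF_B=11) = 11; EF_F = 11+11 = 22
ES_G = 11; EF_G = 11+5 = 16
ES_H = 17; EF_H = 17+13 = 30
ES_I = max(EF_A=4, EF_F=22) = 22; EF_I = 22+10 = 32
ES_J = max(EF_C=10, EF_D=17, EF_E=19, EF_G=16, EF_H=30, EF_I=32) = 32; EF_J = 32+9 = 41
Expected project duration μ = 41 days. Critical path: B → F → I → J.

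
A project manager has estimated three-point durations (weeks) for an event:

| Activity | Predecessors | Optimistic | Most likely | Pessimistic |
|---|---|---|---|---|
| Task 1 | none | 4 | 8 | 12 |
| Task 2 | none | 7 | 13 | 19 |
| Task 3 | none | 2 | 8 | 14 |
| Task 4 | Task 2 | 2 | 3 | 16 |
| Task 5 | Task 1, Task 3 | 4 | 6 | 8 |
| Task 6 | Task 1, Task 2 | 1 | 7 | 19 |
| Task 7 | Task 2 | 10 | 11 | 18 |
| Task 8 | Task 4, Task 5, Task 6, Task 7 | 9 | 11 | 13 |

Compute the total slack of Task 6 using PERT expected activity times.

te_Task 1 = (4 + 4·8 + 12)/6 = 48/6 = 8
te_Task 2 = (7 + 4·13 + 19)/6 = 78/6 = 13
te_Task 3 = (2 + 4·8 + 14)/6 = 48/6 = 8
te_Task 4 = (2 + 4·3 + 16)/6 = 30/6 = 5
te_Task 5 = (4 + 4·6 + 8)/6 = 36/6 = 6
te_Task 6 = (1 + 4·7 + 19)/6 = 48/6 = 8
te_Task 7 = (10 + 4·11 + 18)/6 = 72/6 = 12
te_Task 8 = (9 + 4·11 + 13)/6 = 66/6 = 11

Forward pass:
ES_Task 1 = 0; EF_Task 1 = 8
ES_Task 2 = 0; EF_Task 2 = 13
ES_Task 3 = 0; EF_Task 3 = 8
ES_Task 4 = 13; EF_Task 4 = 13+5 = 18
ES_Task 5 = max(EF_Task 1=8, EF_Task 3=8) = 8; EF_Task 5 = 8+6 = 14
ES_Task 6 = max(EF_Task 1=8, EF_Task 2=13) = 13; EF_Task 6 = 13+8 = 21
ES_Task 7 = 13; EF_Task 7 = 13+12 = 25
ES_Task 8 = max(EF_Task 4=18, EF_Task 5=14, EF_Task 6=21, EF_Task 7=25) = 25; EF_Task 8 = 25+11 = 36
Expected project duration μ = 36 weeks. Critical path: Task 2 → Task 7 → Task 8.

Backward pass:
LF_Task 8 = 36; LS_Task 8 = 36−11 = 25
LF_Task 7 = LS_Task 8 = 25; LS_Task 7 = 25−12 = 13
LF_Task 6 = LS_Task 8 = 25; LS_Task 6 = 25−8 = 17
LF_Task 5 = LS_Task 8 = 25; LS_Task 5 = 25−6 = 19
LF_Task 4 = LS_Task 8 = 25; LS_Task 4 = 25−5 = 20
LF_Task 3 = LS_Task 5 = 19; LS_Task 3 = 19−8 = 11
LF_Task 2 = min(LS_Task 4=20, LS_Task 6=17, LS_Task 7=13) = 13; LS_Task 2 = 13−13 = 0
LF_Task 1 = min(LS_Task 5=19, LS_Task 6=17) = 17; LS_Task 1 = 17−8 = 9
Slack_Task 6 = LS_Task 6 − ES_Task 6 = 17 − 13 = 4

4 weeks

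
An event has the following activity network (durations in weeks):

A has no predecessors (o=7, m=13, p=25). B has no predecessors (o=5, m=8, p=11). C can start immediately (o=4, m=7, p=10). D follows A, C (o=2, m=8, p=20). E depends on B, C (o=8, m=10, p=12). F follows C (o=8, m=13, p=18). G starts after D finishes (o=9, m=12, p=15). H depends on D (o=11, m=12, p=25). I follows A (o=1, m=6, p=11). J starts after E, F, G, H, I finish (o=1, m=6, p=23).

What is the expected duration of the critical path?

45 weeks

te_A = (7 + 4·13 + 25)/6 = 84/6 = 14
te_B = (5 + 4·8 + 11)/6 = 48/6 = 8
te_C = (4 + 4·7 + 10)/6 = 42/6 = 7
te_D = (2 + 4·8 + 20)/6 = 54/6 = 9
te_E = (8 + 4·10 + 12)/6 = 60/6 = 10
te_F = (8 + 4·13 + 18)/6 = 78/6 = 13
te_G = (9 + 4·12 + 15)/6 = 72/6 = 12
te_H = (11 + 4·12 + 25)/6 = 84/6 = 14
te_I = (1 + 4·6 + 11)/6 = 36/6 = 6
te_J = (1 + 4·6 + 23)/6 = 48/6 = 8

Forward pass:
ES_A = 0; EF_A = 14
ES_B = 0; EF_B = 8
ES_C = 0; EF_C = 7
ES_D = max(EF_A=14, EF_C=7) = 14; EF_D = 14+9 = 23
ES_E = max(EF_B=8, EF_C=7) = 8; EF_E = 8+10 = 18
ES_F = 7; EF_F = 7+13 = 20
ES_G = 23; EF_G = 23+12 = 35
ES_H = 23; EF_H = 23+14 = 37
ES_I = 14; EF_I = 14+6 = 20
ES_J = max(EF_E=18, EF_F=20, EF_G=35, EF_H=37, EF_I=20) = 37; EF_J = 37+8 = 45
Expected project duration μ = 45 weeks. Critical path: A → D → H → J.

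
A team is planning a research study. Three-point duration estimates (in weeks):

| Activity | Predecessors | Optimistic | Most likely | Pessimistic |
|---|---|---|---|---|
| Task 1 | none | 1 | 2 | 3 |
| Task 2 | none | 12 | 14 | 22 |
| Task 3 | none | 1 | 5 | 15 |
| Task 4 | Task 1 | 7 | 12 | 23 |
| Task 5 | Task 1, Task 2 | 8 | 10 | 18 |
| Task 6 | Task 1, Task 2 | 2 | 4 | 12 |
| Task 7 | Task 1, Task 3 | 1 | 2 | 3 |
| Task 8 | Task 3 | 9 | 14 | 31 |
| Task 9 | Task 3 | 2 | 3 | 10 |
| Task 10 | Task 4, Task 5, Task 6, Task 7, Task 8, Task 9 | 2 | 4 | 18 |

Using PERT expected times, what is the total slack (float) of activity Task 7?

te_Task 1 = (1 + 4·2 + 3)/6 = 12/6 = 2
te_Task 2 = (12 + 4·14 + 22)/6 = 90/6 = 15
te_Task 3 = (1 + 4·5 + 15)/6 = 36/6 = 6
te_Task 4 = (7 + 4·12 + 23)/6 = 78/6 = 13
te_Task 5 = (8 + 4·10 + 18)/6 = 66/6 = 11
te_Task 6 = (2 + 4·4 + 12)/6 = 30/6 = 5
te_Task 7 = (1 + 4·2 + 3)/6 = 12/6 = 2
te_Task 8 = (9 + 4·14 + 31)/6 = 96/6 = 16
te_Task 9 = (2 + 4·3 + 10)/6 = 24/6 = 4
te_Task 10 = (2 + 4·4 + 18)/6 = 36/6 = 6

Forward pass:
ES_Task 1 = 0; EF_Task 1 = 2
ES_Task 2 = 0; EF_Task 2 = 15
ES_Task 3 = 0; EF_Task 3 = 6
ES_Task 4 = 2; EF_Task 4 = 2+13 = 15
ES_Task 5 = max(EF_Task 1=2, EF_Task 2=15) = 15; EF_Task 5 = 15+11 = 26
ES_Task 6 = max(EF_Task 1=2, EF_Task 2=15) = 15; EF_Task 6 = 15+5 = 20
ES_Task 7 = max(EF_Task 1=2, EF_Task 3=6) = 6; EF_Task 7 = 6+2 = 8
ES_Task 8 = 6; EF_Task 8 = 6+16 = 22
ES_Task 9 = 6; EF_Task 9 = 6+4 = 10
ES_Task 10 = max(EF_Task 4=15, EF_Task 5=26, EF_Task 6=20, EF_Task 7=8, EF_Task 8=22, EF_Task 9=10) = 26; EF_Task 10 = 26+6 = 32
Expected project duration μ = 32 weeks. Critical path: Task 2 → Task 5 → Task 10.

Backward pass:
LF_Task 10 = 32; LS_Task 10 = 32−6 = 26
LF_Task 9 = LS_Task 10 = 26; LS_Task 9 = 26−4 = 22
LF_Task 8 = LS_Task 10 = 26; LS_Task 8 = 26−16 = 10
LF_Task 7 = LS_Task 10 = 26; LS_Task 7 = 26−2 = 24
LF_Task 6 = LS_Task 10 = 26; LS_Task 6 = 26−5 = 21
LF_Task 5 = LS_Task 10 = 26; LS_Task 5 = 26−11 = 15
LF_Task 4 = LS_Task 10 = 26; LS_Task 4 = 26−13 = 13
LF_Task 3 = min(LS_Task 7=24, LS_Task 8=10, LS_Task 9=22) = 10; LS_Task 3 = 10−6 = 4
LF_Task 2 = min(LS_Task 5=15, LS_Task 6=21) = 15; LS_Task 2 = 15−15 = 0
LF_Task 1 = min(LS_Task 4=13, LS_Task 5=15, LS_Task 6=21, LS_Task 7=24) = 13; LS_Task 1 = 13−2 = 11
Slack_Task 7 = LS_Task 7 − ES_Task 7 = 24 − 6 = 18

18 weeks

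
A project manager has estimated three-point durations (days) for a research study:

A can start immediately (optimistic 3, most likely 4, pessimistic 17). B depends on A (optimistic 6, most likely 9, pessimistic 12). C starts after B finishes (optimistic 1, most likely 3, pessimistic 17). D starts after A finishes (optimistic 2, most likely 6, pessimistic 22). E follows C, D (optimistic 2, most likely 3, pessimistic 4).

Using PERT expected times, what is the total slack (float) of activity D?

te_A = (3 + 4·4 + 17)/6 = 36/6 = 6
te_B = (6 + 4·9 + 12)/6 = 54/6 = 9
te_C = (1 + 4·3 + 17)/6 = 30/6 = 5
te_D = (2 + 4·6 + 22)/6 = 48/6 = 8
te_E = (2 + 4·3 + 4)/6 = 18/6 = 3

Forward pass:
ES_A = 0; EF_A = 6
ES_B = 6; EF_B = 6+9 = 15
ES_C = 15; EF_C = 15+5 = 20
ES_D = 6; EF_D = 6+8 = 14
ES_E = max(EF_C=20, EF_D=14) = 20; EF_E = 20+3 = 23
Expected project duration μ = 23 days. Critical path: A → B → C → E.

Backward pass:
LF_E = 23; LS_E = 23−3 = 20
LF_D = LS_E = 20; LS_D = 20−8 = 12
LF_C = LS_E = 20; LS_C = 20−5 = 15
LF_B = LS_C = 15; LS_B = 15−9 = 6
LF_A = min(LS_B=6, LS_D=12) = 6; LS_A = 6−6 = 0
Slack_D = LS_D − ES_D = 12 − 6 = 6

6 days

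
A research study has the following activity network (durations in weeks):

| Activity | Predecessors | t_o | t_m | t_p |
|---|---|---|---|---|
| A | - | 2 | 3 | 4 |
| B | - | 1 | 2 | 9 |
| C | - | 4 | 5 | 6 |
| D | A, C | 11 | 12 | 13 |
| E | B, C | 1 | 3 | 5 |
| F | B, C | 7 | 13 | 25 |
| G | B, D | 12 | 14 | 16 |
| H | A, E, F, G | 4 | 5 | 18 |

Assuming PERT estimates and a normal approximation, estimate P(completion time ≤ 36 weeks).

0.209

te_A = (2 + 4·3 + 4)/6 = 18/6 = 3; σ²_A = ((4−2)/6)² = 0.111
te_B = (1 + 4·2 + 9)/6 = 18/6 = 3; σ²_B = ((9−1)/6)² = 1.778
te_C = (4 + 4·5 + 6)/6 = 30/6 = 5; σ²_C = ((6−4)/6)² = 0.111
te_D = (11 + 4·12 + 13)/6 = 72/6 = 12; σ²_D = ((13−11)/6)² = 0.111
te_E = (1 + 4·3 + 5)/6 = 18/6 = 3; σ²_E = ((5−1)/6)² = 0.444
te_F = (7 + 4·13 + 25)/6 = 84/6 = 14; σ²_F = ((25−7)/6)² = 9.000
te_G = (12 + 4·14 + 16)/6 = 84/6 = 14; σ²_G = ((16−12)/6)² = 0.444
te_H = (4 + 4·5 + 18)/6 = 42/6 = 7; σ²_H = ((18−4)/6)² = 5.444

Forward pass:
ES_A = 0; EF_A = 3
ES_B = 0; EF_B = 3
ES_C = 0; EF_C = 5
ES_D = max(EF_A=3, EF_C=5) = 5; EF_D = 5+12 = 17
ES_E = max(EF_B=3, EF_C=5) = 5; EF_E = 5+3 = 8
ES_F = max(EF_B=3, EF_C=5) = 5; EF_F = 5+14 = 19
ES_G = max(EF_B=3, EF_D=17) = 17; EF_G = 17+14 = 31
ES_H = max(EF_A=3, EF_E=8, EF_F=19, EF_G=31) = 31; EF_H = 31+7 = 38
Expected project duration μ = 38 weeks. Critical path: C → D → G → H.

Variance along critical path = 0.111 + 0.111 + 0.444 + 5.444 = 6.111; σ = √6.111 = 2.472 weeks.
Z = (36 − 38) / 2.472 = -0.809
P(T ≤ 36) = Φ(-0.809) ≈ 0.209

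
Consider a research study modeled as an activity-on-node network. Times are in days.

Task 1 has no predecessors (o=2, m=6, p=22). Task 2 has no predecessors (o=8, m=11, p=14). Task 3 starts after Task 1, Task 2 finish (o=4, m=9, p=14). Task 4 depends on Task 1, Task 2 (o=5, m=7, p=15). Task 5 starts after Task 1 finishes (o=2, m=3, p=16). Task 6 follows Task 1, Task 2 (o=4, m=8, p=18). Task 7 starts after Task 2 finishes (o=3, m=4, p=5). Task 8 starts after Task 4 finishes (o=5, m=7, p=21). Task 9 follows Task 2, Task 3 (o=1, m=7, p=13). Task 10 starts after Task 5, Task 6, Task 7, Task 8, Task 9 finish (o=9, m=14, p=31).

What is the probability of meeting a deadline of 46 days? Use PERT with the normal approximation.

0.657

te_Task 1 = (2 + 4·6 + 22)/6 = 48/6 = 8; σ²_Task 1 = ((22−2)/6)² = 11.111
te_Task 2 = (8 + 4·11 + 14)/6 = 66/6 = 11; σ²_Task 2 = ((14−8)/6)² = 1.000
te_Task 3 = (4 + 4·9 + 14)/6 = 54/6 = 9; σ²_Task 3 = ((14−4)/6)² = 2.778
te_Task 4 = (5 + 4·7 + 15)/6 = 48/6 = 8; σ²_Task 4 = ((15−5)/6)² = 2.778
te_Task 5 = (2 + 4·3 + 16)/6 = 30/6 = 5; σ²_Task 5 = ((16−2)/6)² = 5.444
te_Task 6 = (4 + 4·8 + 18)/6 = 54/6 = 9; σ²_Task 6 = ((18−4)/6)² = 5.444
te_Task 7 = (3 + 4·4 + 5)/6 = 24/6 = 4; σ²_Task 7 = ((5−3)/6)² = 0.111
te_Task 8 = (5 + 4·7 + 21)/6 = 54/6 = 9; σ²_Task 8 = ((21−5)/6)² = 7.111
te_Task 9 = (1 + 4·7 + 13)/6 = 42/6 = 7; σ²_Task 9 = ((13−1)/6)² = 4.000
te_Task 10 = (9 + 4·14 + 31)/6 = 96/6 = 16; σ²_Task 10 = ((31−9)/6)² = 13.444

Forward pass:
ES_Task 1 = 0; EF_Task 1 = 8
ES_Task 2 = 0; EF_Task 2 = 11
ES_Task 3 = max(EF_Task 1=8, EF_Task 2=11) = 11; EF_Task 3 = 11+9 = 20
ES_Task 4 = max(EF_Task 1=8, EF_Task 2=11) = 11; EF_Task 4 = 11+8 = 19
ES_Task 5 = 8; EF_Task 5 = 8+5 = 13
ES_Task 6 = max(EF_Task 1=8, EF_Task 2=11) = 11; EF_Task 6 = 11+9 = 20
ES_Task 7 = 11; EF_Task 7 = 11+4 = 15
ES_Task 8 = 19; EF_Task 8 = 19+9 = 28
ES_Task 9 = max(EF_Task 2=11, EF_Task 3=20) = 20; EF_Task 9 = 20+7 = 27
ES_Task 10 = max(EF_Task 5=13, EF_Task 6=20, EF_Task 7=15, EF_Task 8=28, EF_Task 9=27) = 28; EF_Task 10 = 28+16 = 44
Expected project duration μ = 44 days. Critical path: Task 2 → Task 4 → Task 8 → Task 10.

Variance along critical path = 1.000 + 2.778 + 7.111 + 13.444 = 24.333; σ = √24.333 = 4.933 days.
Z = (46 − 44) / 4.933 = 0.405
P(T ≤ 46) = Φ(0.405) ≈ 0.657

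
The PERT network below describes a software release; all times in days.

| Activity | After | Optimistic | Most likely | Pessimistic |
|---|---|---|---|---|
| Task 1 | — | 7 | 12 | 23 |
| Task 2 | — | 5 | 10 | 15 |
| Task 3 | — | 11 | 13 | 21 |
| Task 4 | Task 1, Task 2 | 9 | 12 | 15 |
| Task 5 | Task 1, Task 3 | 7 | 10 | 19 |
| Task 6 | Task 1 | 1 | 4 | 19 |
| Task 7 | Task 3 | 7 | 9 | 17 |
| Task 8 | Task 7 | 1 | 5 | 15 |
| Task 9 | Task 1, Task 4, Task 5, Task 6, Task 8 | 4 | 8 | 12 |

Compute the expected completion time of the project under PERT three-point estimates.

38 days

te_Task 1 = (7 + 4·12 + 23)/6 = 78/6 = 13
te_Task 2 = (5 + 4·10 + 15)/6 = 60/6 = 10
te_Task 3 = (11 + 4·13 + 21)/6 = 84/6 = 14
te_Task 4 = (9 + 4·12 + 15)/6 = 72/6 = 12
te_Task 5 = (7 + 4·10 + 19)/6 = 66/6 = 11
te_Task 6 = (1 + 4·4 + 19)/6 = 36/6 = 6
te_Task 7 = (7 + 4·9 + 17)/6 = 60/6 = 10
te_Task 8 = (1 + 4·5 + 15)/6 = 36/6 = 6
te_Task 9 = (4 + 4·8 + 12)/6 = 48/6 = 8

Forward pass:
ES_Task 1 = 0; EF_Task 1 = 13
ES_Task 2 = 0; EF_Task 2 = 10
ES_Task 3 = 0; EF_Task 3 = 14
ES_Task 4 = max(EF_Task 1=13, EF_Task 2=10) = 13; EF_Task 4 = 13+12 = 25
ES_Task 5 = max(EF_Task 1=13, EF_Task 3=14) = 14; EF_Task 5 = 14+11 = 25
ES_Task 6 = 13; EF_Task 6 = 13+6 = 19
ES_Task 7 = 14; EF_Task 7 = 14+10 = 24
ES_Task 8 = 24; EF_Task 8 = 24+6 = 30
ES_Task 9 = max(EF_Task 1=13, EF_Task 4=25, EF_Task 5=25, EF_Task 6=19, EF_Task 8=30) = 30; EF_Task 9 = 30+8 = 38
Expected project duration μ = 38 days. Critical path: Task 3 → Task 7 → Task 8 → Task 9.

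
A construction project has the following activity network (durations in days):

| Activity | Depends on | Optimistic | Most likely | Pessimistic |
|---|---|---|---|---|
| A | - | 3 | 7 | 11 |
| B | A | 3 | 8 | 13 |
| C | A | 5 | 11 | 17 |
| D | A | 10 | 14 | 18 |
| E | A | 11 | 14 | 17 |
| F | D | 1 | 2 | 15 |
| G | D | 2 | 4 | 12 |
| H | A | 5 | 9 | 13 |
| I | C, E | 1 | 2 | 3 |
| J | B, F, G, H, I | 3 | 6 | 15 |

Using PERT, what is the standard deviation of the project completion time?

te_A = (3 + 4·7 + 11)/6 = 42/6 = 7; σ²_A = ((11−3)/6)² = 1.778
te_B = (3 + 4·8 + 13)/6 = 48/6 = 8; σ²_B = ((13−3)/6)² = 2.778
te_C = (5 + 4·11 + 17)/6 = 66/6 = 11; σ²_C = ((17−5)/6)² = 4.000
te_D = (10 + 4·14 + 18)/6 = 84/6 = 14; σ²_D = ((18−10)/6)² = 1.778
te_E = (11 + 4·14 + 17)/6 = 84/6 = 14; σ²_E = ((17−11)/6)² = 1.000
te_F = (1 + 4·2 + 15)/6 = 24/6 = 4; σ²_F = ((15−1)/6)² = 5.444
te_G = (2 + 4·4 + 12)/6 = 30/6 = 5; σ²_G = ((12−2)/6)² = 2.778
te_H = (5 + 4·9 + 13)/6 = 54/6 = 9; σ²_H = ((13−5)/6)² = 1.778
te_I = (1 + 4·2 + 3)/6 = 12/6 = 2; σ²_I = ((3−1)/6)² = 0.111
te_J = (3 + 4·6 + 15)/6 = 42/6 = 7; σ²_J = ((15−3)/6)² = 4.000

Forward pass:
ES_A = 0; EF_A = 7
ES_B = 7; EF_B = 7+8 = 15
ES_C = 7; EF_C = 7+11 = 18
ES_D = 7; EF_D = 7+14 = 21
ES_E = 7; EF_E = 7+14 = 21
ES_F = 21; EF_F = 21+4 = 25
ES_G = 21; EF_G = 21+5 = 26
ES_H = 7; EF_H = 7+9 = 16
ES_I = max(EF_C=18, EF_E=21) = 21; EF_I = 21+2 = 23
ES_J = max(EF_B=15, EF_F=25, EF_G=26, EF_H=16, EF_I=23) = 26; EF_J = 26+7 = 33
Expected project duration μ = 33 days. Critical path: A → D → G → J.

Variance along critical path = 1.778 + 1.778 + 2.778 + 4.000 = 10.333
σ = √10.333 = 3.215 days

3.21 days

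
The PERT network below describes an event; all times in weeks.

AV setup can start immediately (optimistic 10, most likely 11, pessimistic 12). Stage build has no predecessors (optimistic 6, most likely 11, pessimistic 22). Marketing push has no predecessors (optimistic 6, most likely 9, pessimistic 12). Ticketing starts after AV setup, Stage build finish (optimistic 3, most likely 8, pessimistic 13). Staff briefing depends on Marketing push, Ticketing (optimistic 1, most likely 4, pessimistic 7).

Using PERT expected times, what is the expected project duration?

24 weeks

te_AV setup = (10 + 4·11 + 12)/6 = 66/6 = 11
te_Stage build = (6 + 4·11 + 22)/6 = 72/6 = 12
te_Marketing push = (6 + 4·9 + 12)/6 = 54/6 = 9
te_Ticketing = (3 + 4·8 + 13)/6 = 48/6 = 8
te_Staff briefing = (1 + 4·4 + 7)/6 = 24/6 = 4

Forward pass:
ES_AV setup = 0; EF_AV setup = 11
ES_Stage build = 0; EF_Stage build = 12
ES_Marketing push = 0; EF_Marketing push = 9
ES_Ticketing = max(EF_AV setup=11, EF_Stage build=12) = 12; EF_Ticketing = 12+8 = 20
ES_Staff briefing = max(EF_Marketing push=9, EF_Ticketing=20) = 20; EF_Staff briefing = 20+4 = 24
Expected project duration μ = 24 weeks. Critical path: Stage build → Ticketing → Staff briefing.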